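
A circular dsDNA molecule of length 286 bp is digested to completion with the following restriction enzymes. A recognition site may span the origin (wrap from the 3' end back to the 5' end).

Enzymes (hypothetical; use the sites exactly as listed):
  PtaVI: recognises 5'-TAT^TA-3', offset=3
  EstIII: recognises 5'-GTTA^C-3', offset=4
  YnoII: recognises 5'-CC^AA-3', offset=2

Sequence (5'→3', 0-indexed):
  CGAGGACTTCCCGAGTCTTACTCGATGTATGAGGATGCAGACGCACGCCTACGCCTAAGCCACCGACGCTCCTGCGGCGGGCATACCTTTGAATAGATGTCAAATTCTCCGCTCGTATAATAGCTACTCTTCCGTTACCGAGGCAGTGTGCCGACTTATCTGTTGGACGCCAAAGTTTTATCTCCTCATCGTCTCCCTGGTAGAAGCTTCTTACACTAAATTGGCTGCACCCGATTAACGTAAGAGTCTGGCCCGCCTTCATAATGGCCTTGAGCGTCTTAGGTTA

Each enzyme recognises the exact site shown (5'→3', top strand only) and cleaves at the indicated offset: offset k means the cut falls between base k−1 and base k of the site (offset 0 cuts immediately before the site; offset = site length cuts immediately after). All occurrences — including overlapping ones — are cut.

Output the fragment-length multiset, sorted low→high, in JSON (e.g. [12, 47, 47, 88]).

Site scan:
  PtaVI (TATTA, off=3): no sites
  EstIII (GTTAC, off=4): starts [133, 282] → cuts [0, 137]
  YnoII (CCAA, off=2): starts [169] → cuts [171]

Pooled cuts: [0, 137, 171]

Fragment lengths:
  0→137: 137 bp
  137→171: 34 bp
  171→0 (wrap): 286-171+0 = 115 bp

[34,115,137]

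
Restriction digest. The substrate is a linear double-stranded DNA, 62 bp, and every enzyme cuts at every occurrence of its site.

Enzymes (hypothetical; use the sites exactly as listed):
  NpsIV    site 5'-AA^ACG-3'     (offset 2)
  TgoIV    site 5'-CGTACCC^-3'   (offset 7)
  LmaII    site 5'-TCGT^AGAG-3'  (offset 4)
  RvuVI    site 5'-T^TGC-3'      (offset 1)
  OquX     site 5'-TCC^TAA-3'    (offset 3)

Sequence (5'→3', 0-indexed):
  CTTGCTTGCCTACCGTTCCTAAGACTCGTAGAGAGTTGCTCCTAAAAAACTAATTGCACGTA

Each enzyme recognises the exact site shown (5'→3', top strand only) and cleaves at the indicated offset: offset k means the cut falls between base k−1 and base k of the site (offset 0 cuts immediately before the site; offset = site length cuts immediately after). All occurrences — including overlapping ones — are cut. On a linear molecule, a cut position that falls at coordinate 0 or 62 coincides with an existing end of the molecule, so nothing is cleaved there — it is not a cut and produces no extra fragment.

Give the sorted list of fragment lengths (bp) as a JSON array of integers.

Scan for sites:
  NpsIV (AAACG, off=2): no sites
  TgoIV (CGTACCC, off=7): no sites
  LmaII TCGTAGAG/4: at [25] ⇒ [29]
  RvuVI TTGC/1: at [1, 5, 35, 53] ⇒ [2, 6, 36, 54]
  OquX TCCTAA/3: at [16, 39] ⇒ [19, 42]

All cut coordinates (distinct, sorted): [2, 6, 19, 29, 36, 42, 54]

Fragment lengths:
  [0,2): 2 bp
  [2,6): 4 bp
  [6,19): 13 bp
  [19,29): 10 bp
  [29,36): 7 bp
  [36,42): 6 bp
  [42,54): 12 bp
  [54,62): 8 bp

[2,4,6,7,8,10,12,13]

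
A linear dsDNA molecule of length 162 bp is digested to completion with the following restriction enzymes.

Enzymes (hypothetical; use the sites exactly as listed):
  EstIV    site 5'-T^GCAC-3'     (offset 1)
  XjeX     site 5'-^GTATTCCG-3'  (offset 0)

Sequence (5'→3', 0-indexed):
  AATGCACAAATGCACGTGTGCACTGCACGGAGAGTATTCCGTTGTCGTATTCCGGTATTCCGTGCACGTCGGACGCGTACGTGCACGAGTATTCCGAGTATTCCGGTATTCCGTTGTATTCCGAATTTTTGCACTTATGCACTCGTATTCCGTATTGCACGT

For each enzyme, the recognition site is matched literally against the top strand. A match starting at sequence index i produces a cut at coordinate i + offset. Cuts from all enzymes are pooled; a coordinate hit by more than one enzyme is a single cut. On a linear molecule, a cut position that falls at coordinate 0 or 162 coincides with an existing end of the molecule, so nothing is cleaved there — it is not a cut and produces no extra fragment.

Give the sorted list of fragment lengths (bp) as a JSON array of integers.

Site scan:
  EstIV (TGCAC, off=1): starts [2, 10, 18, 23, 62, 81, 129, 137, 155] → cuts [3, 11, 19, 24, 63, 82, 130, 138, 156]
  XjeX (GTATTCCG, off=0): starts [33, 46, 54, 88, 97, 105, 115, 144] → cuts [33, 46, 54, 88, 97, 105, 115, 144]

All cut coordinates (distinct, sorted): [3, 11, 19, 24, 33, 46, 54, 63, 82, 88, 97, 105, 115, 130, 138, 144, 156]

Fragments:
  [0,3): 3 bp
  [3,11): 8 bp
  [11,19): 8 bp
  [19,24): 5 bp
  [24,33): 9 bp
  [33,46): 13 bp
  [46,54): 8 bp
  [54,63): 9 bp
  [63,82): 19 bp
  [82,88): 6 bp
  [88,97): 9 bp
  [97,105): 8 bp
  [105,115): 10 bp
  [115,130): 15 bp
  [130,138): 8 bp
  [138,144): 6 bp
  [144,156): 12 bp
  [156,162): 6 bp

[3,5,6,6,6,8,8,8,8,8,9,9,9,10,12,13,15,19]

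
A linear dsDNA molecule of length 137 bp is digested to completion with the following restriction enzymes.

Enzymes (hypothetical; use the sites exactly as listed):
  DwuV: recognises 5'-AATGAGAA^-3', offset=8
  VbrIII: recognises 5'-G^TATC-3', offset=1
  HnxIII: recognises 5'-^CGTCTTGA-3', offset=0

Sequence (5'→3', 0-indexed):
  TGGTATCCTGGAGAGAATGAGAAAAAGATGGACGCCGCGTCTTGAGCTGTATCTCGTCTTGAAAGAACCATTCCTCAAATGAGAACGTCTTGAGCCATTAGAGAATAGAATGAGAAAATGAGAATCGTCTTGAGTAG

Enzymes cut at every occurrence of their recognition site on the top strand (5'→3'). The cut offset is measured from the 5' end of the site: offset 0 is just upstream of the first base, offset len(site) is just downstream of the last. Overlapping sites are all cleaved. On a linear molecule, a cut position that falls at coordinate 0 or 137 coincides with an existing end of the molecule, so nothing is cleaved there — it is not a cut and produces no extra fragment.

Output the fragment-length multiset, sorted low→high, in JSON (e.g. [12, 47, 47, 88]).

[1,3,5,8,12,12,14,20,31,31]

Scan for sites:
  DwuV AATGAGAA/8: at [15, 77, 108, 116] ⇒ [23, 85, 116, 124]
  VbrIII GTATC/1: at [2, 48] ⇒ [3, 49]
  HnxIII CGTCTTGA/0: at [37, 54, 85, 125] ⇒ [37, 54, 85, 125]

All cut coordinates (distinct, sorted): [3, 23, 37, 49, 54, 85, 116, 124, 125]

Fragment lengths:
  [0,3): 3 bp
  [3,23): 20 bp
  [23,37): 14 bp
  [37,49): 12 bp
  [49,54): 5 bp
  [54,85): 31 bp
  [85,116): 31 bp
  [116,124): 8 bp
  [124,125): 1 bp
  [125,137): 12 bp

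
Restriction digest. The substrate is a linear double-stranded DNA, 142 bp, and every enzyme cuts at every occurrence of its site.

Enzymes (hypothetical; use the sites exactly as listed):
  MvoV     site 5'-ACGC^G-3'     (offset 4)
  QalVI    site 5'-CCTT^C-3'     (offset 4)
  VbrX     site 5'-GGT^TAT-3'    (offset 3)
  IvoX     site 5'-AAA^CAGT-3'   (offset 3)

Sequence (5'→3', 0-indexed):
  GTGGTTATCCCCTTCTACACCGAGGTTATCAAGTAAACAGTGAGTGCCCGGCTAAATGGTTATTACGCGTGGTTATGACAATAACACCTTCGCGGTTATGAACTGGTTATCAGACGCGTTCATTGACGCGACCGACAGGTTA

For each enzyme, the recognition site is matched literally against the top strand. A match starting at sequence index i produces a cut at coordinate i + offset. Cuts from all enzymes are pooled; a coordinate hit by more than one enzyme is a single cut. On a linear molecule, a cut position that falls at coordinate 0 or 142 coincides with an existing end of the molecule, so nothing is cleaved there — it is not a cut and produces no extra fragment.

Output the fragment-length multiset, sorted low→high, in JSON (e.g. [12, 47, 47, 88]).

Per-enzyme occurrences:
  MvoV ACGCG/4: at [64, 113, 125] ⇒ [68, 117, 129]
  QalVI CCTTC/4: at [10, 86] ⇒ [14, 90]
  VbrX GGTTAT/3: at [2, 23, 57, 70, 93, 104] ⇒ [5, 26, 60, 73, 96, 107]
  IvoX AAACAGT/3: at [34] ⇒ [37]

Pooled cuts: [5, 14, 26, 37, 60, 68, 73, 90, 96, 107, 117, 129]

Fragments:
  [0,5): 5 bp
  [5,14): 9 bp
  [14,26): 12 bp
  [26,37): 11 bp
  [37,60): 23 bp
  [60,68): 8 bp
  [68,73): 5 bp
  [73,90): 17 bp
  [90,96): 6 bp
  [96,107): 11 bp
  [107,117): 10 bp
  [117,129): 12 bp
  [129,142): 13 bp

[5,5,6,8,9,10,11,11,12,12,13,17,23]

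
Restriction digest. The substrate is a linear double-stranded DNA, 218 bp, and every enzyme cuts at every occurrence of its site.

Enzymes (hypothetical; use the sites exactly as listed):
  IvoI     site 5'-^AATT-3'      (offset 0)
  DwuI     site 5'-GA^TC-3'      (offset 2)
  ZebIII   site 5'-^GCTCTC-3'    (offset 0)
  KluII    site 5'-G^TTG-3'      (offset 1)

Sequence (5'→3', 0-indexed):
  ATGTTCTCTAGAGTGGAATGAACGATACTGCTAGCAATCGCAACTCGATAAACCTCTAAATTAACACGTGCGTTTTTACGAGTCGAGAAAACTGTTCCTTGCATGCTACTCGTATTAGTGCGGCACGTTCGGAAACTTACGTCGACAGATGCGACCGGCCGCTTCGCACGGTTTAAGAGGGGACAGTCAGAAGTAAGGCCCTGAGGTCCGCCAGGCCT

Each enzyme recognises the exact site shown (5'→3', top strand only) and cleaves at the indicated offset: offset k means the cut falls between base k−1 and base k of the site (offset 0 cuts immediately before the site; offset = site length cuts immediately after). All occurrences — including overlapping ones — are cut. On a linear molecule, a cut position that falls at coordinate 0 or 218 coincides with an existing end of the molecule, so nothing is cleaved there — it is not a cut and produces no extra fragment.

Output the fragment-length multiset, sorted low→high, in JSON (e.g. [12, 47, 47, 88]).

Site scan:
  IvoI (AATT, off=0): starts [58] → cuts [58]
  DwuI (GATC, off=2): no sites
  ZebIII (GCTCTC, off=0): no sites
  KluII (GTTG, off=1): no sites

Pooled cuts: [58]

Fragment lengths:
  [0,58): 58 bp
  [58,218): 160 bp

[58,160]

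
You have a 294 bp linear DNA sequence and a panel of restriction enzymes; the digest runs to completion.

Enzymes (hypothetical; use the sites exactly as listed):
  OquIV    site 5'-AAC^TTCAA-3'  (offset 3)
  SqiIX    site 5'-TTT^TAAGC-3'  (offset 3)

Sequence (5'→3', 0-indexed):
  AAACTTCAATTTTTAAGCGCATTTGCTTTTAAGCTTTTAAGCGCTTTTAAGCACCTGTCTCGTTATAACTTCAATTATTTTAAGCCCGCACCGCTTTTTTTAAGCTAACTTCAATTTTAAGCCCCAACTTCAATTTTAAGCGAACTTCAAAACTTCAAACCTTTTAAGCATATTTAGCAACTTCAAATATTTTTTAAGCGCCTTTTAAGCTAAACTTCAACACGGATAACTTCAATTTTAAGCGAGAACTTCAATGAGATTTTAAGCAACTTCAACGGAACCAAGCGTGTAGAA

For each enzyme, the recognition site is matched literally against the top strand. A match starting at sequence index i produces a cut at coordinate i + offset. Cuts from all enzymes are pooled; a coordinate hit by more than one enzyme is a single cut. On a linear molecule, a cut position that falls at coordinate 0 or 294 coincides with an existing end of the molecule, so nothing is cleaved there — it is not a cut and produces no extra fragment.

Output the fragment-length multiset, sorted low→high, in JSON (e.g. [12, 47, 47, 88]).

[4,8,8,8,8,8,8,9,9,9,10,10,11,11,11,11,11,13,13,15,16,17,20,22,24]

Per-enzyme occurrences:
  OquIV AACTTCAA/3: at [1, 66, 106, 125, 142, 150, 178, 212, 227, 246, 267] ⇒ [4, 69, 109, 128, 145, 153, 181, 215, 230, 249, 270]
  SqiIX TTTTAAGC/3: at [10, 26, 34, 44, 77, 97, 114, 133, 161, 191, 202, 235, 259] ⇒ [13, 29, 37, 47, 80, 100, 117, 136, 164, 194, 205, 238, 262]

All cut coordinates (distinct, sorted): [4, 13, 29, 37, 47, 69, 80, 100, 109, 117, 128, 136, 145, 153, 164, 181, 194, 205, 215, 230, 238, 249, 262, 270]

Fragments:
  [0,4): 4 bp
  [4,13): 9 bp
  [13,29): 16 bp
  [29,37): 8 bp
  [37,47): 10 bp
  [47,69): 22 bp
  [69,80): 11 bp
  [80,100): 20 bp
  [100,109): 9 bp
  [109,117): 8 bp
  [117,128): 11 bp
  [128,136): 8 bp
  [136,145): 9 bp
  [145,153): 8 bp
  [153,164): 11 bp
  [164,181): 17 bp
  [181,194): 13 bp
  [194,205): 11 bp
  [205,215): 10 bp
  [215,230): 15 bp
  [230,238): 8 bp
  [238,249): 11 bp
  [249,262): 13 bp
  [262,270): 8 bp
  [270,294): 24 bp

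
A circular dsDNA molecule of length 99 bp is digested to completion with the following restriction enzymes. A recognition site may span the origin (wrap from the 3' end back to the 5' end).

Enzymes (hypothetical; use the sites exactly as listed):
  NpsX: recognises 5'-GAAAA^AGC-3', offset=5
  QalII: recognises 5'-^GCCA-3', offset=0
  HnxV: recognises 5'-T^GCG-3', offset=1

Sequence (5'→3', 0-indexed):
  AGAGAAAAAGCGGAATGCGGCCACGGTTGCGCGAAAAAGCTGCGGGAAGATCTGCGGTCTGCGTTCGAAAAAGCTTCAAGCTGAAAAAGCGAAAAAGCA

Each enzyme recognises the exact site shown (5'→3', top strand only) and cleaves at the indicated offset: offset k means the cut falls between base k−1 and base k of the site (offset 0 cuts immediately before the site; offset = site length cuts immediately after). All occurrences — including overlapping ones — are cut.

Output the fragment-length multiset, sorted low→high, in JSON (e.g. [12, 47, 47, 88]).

Scan for sites:
  NpsX GAAAAAGC/5: at [3, 32, 66, 82, 90] ⇒ [8, 37, 71, 87, 95]
  QalII GCCA/0: at [19] ⇒ [19]
  HnxV TGCG/1: at [15, 27, 40, 52, 59] ⇒ [16, 28, 41, 53, 60]

All cut coordinates (distinct, sorted): [8, 16, 19, 28, 37, 41, 53, 60, 71, 87, 95]

Fragments:
  8→16: 8 bp
  16→19: 3 bp
  19→28: 9 bp
  28→37: 9 bp
  37→41: 4 bp
  41→53: 12 bp
  53→60: 7 bp
  60→71: 11 bp
  71→87: 16 bp
  87→95: 8 bp
  95→8 (wrap): 99-95+8 = 12 bp

[3,4,7,8,8,9,9,11,12,12,16]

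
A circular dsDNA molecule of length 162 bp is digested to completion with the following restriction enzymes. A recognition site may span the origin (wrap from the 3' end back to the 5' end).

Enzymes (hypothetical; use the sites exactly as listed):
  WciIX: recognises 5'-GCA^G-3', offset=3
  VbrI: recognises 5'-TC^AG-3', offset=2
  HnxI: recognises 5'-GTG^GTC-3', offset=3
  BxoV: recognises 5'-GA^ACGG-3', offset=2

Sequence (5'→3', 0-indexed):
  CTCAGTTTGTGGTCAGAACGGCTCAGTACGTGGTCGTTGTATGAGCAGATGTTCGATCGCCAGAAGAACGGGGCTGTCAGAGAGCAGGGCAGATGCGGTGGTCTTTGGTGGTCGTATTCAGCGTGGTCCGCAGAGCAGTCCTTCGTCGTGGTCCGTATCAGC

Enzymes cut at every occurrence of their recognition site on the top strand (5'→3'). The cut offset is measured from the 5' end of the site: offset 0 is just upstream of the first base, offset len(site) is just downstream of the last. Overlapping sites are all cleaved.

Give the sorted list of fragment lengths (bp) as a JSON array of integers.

[3,3,5,5,6,6,7,7,8,8,8,9,9,9,10,11,13,15,20]

Site scan:
  WciIX GCAG/3: at [44, 83, 88, 129, 134] ⇒ [47, 86, 91, 132, 137]
  VbrI TCAG/2: at [1, 12, 22, 76, 117, 157] ⇒ [3, 14, 24, 78, 119, 159]
  HnxI GTGGTC/3: at [8, 29, 97, 107, 122, 147] ⇒ [11, 32, 100, 110, 125, 150]
  BxoV GAACGG/2: at [15, 65] ⇒ [17, 67]

Pooled cuts: [3, 11, 14, 17, 24, 32, 47, 67, 78, 86, 91, 100, 110, 119, 125, 132, 137, 150, 159]

Fragment lengths:
  3→11: 8 bp
  11→14: 3 bp
  14→17: 3 bp
  17→24: 7 bp
  24→32: 8 bp
  32→47: 15 bp
  47→67: 20 bp
  67→78: 11 bp
  78→86: 8 bp
  86→91: 5 bp
  91→100: 9 bp
  100→110: 10 bp
  110→119: 9 bp
  119→125: 6 bp
  125→132: 7 bp
  132→137: 5 bp
  137→150: 13 bp
  150→159: 9 bp
  159→3 (wrap): 162-159+3 = 6 bp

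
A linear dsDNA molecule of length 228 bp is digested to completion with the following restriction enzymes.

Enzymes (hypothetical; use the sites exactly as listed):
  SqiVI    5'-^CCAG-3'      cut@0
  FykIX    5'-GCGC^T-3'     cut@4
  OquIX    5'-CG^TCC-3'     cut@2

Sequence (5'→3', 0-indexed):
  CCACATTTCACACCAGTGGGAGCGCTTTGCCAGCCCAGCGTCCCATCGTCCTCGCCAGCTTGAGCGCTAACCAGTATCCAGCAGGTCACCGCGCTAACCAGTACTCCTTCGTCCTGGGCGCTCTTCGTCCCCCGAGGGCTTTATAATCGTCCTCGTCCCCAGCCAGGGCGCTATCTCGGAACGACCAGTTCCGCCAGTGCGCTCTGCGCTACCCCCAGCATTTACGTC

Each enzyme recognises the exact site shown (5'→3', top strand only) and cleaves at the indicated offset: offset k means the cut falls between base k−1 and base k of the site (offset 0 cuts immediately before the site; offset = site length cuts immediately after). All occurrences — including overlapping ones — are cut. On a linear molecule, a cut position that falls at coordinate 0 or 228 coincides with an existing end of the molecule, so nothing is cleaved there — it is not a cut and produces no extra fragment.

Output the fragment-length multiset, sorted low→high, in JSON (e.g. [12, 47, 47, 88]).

[3,3,3,4,4,5,5,6,6,6,6,7,7,8,9,9,9,10,12,13,13,13,14,14,17,22]

Scan for sites:
  SqiVI CCAG/0: at [12, 29, 34, 54, 70, 77, 97, 158, 162, 184, 193, 214] ⇒ [12, 29, 34, 54, 70, 77, 97, 158, 162, 184, 193, 214]
  FykIX GCGCT/4: at [21, 63, 90, 117, 167, 198, 205] ⇒ [25, 67, 94, 121, 171, 202, 209]
  OquIX CGTCC/2: at [38, 46, 109, 125, 147, 153] ⇒ [40, 48, 111, 127, 149, 155]

All cut coordinates (distinct, sorted): [12, 25, 29, 34, 40, 48, 54, 67, 70, 77, 94, 97, 111, 121, 127, 149, 155, 158, 162, 171, 184, 193, 202, 209, 214]

Fragment lengths:
  [0,12): 12 bp
  [12,25): 13 bp
  [25,29): 4 bp
  [29,34): 5 bp
  [34,40): 6 bp
  [40,48): 8 bp
  [48,54): 6 bp
  [54,67): 13 bp
  [67,70): 3 bp
  [70,77): 7 bp
  [77,94): 17 bp
  [94,97): 3 bp
  [97,111): 14 bp
  [111,121): 10 bp
  [121,127): 6 bp
  [127,149): 22 bp
  [149,155): 6 bp
  [155,158): 3 bp
  [158,162): 4 bp
  [162,171): 9 bp
  [171,184): 13 bp
  [184,193): 9 bp
  [193,202): 9 bp
  [202,209): 7 bp
  [209,214): 5 bp
  [214,228): 14 bp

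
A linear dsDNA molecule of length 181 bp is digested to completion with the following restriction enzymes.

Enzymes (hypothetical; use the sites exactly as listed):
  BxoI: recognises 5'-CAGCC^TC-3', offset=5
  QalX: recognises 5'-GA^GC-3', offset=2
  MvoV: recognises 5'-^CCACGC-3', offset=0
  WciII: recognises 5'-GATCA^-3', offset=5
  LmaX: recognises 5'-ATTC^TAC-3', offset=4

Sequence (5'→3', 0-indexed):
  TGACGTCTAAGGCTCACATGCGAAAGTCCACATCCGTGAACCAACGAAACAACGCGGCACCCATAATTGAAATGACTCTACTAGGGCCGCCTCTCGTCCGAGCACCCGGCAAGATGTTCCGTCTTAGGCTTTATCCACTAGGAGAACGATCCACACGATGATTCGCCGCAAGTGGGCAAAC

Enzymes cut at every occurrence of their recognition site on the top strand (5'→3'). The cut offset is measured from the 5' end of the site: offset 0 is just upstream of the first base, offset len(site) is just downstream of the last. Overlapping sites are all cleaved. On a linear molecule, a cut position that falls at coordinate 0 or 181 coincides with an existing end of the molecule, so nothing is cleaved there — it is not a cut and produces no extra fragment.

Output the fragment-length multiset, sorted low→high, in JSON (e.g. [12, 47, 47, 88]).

Per-enzyme occurrences:
  BxoI (CAGCCTC, off=5): no sites
  QalX GAGC/2: at [99] ⇒ [101]
  MvoV (CCACGC, off=0): no sites
  WciII (GATCA, off=5): no sites
  LmaX (ATTCTAC, off=4): no sites

All cut coordinates (distinct, sorted): [101]

Fragments:
  [0,101): 101 bp
  [101,181): 80 bp

[80,101]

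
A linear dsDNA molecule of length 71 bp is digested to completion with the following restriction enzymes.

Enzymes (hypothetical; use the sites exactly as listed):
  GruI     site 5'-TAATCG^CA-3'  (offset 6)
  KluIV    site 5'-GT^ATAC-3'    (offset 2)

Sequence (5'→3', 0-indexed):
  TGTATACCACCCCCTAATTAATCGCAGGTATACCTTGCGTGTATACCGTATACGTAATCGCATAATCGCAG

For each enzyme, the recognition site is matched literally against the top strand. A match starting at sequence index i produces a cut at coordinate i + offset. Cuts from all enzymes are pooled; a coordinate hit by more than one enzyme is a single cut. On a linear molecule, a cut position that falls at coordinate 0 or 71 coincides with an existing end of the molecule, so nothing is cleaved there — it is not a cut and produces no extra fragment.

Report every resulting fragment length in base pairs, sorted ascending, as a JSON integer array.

Site scan:
  GruI TAATCGCA/6: at [18, 54, 62] ⇒ [24, 60, 68]
  KluIV GTATAC/2: at [1, 27, 40, 47] ⇒ [3, 29, 42, 49]

All cut coordinates (distinct, sorted): [3, 24, 29, 42, 49, 60, 68]

Fragments:
  [0,3): 3 bp
  [3,24): 21 bp
  [24,29): 5 bp
  [29,42): 13 bp
  [42,49): 7 bp
  [49,60): 11 bp
  [60,68): 8 bp
  [68,71): 3 bp

[3,3,5,7,8,11,13,21]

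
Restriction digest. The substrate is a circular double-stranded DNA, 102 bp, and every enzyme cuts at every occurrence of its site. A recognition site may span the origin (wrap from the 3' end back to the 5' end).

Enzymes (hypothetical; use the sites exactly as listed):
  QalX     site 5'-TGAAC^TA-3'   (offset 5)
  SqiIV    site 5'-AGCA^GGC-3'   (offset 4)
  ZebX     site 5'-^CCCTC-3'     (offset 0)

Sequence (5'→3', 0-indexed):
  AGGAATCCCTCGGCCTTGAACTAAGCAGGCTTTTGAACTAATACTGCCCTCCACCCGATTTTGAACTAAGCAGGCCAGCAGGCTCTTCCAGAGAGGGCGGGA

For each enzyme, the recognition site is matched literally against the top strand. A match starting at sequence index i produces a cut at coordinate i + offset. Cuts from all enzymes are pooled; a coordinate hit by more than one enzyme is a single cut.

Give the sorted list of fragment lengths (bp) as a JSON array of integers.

Scan for sites:
  QalX (TGAACTA, off=5): starts [16, 33, 61] → cuts [21, 38, 66]
  SqiIV (AGCAGGC, off=4): starts [23, 68, 76] → cuts [27, 72, 80]
  ZebX (CCCTC, off=0): starts [6, 46] → cuts [6, 46]

All cut coordinates (distinct, sorted): [6, 21, 27, 38, 46, 66, 72, 80]

Fragments:
  6→21: 15 bp
  21→27: 6 bp
  27→38: 11 bp
  38→46: 8 bp
  46→66: 20 bp
  66→72: 6 bp
  72→80: 8 bp
  80→6 (wrap): 102-80+6 = 28 bp

[6,6,8,8,11,15,20,28]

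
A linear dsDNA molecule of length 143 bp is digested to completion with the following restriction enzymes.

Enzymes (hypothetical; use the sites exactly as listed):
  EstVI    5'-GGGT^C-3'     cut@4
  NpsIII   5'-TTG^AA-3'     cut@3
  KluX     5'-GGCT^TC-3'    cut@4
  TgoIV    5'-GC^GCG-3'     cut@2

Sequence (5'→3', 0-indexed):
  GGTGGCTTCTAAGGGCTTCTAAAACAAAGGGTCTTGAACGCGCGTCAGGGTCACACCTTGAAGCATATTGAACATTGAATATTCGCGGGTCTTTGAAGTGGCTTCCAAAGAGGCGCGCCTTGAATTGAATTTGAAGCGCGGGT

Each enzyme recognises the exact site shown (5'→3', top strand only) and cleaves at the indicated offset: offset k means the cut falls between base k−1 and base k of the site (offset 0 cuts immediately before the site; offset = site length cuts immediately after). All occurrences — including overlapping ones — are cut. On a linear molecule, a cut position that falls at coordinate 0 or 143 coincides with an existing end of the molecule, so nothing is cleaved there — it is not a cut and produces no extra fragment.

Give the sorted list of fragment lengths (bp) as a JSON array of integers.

Per-enzyme occurrences:
  EstVI GGGTC/4: at [28, 47, 86] ⇒ [32, 51, 90]
  NpsIII TTGAA/3: at [33, 57, 67, 74, 92, 119, 124, 130] ⇒ [36, 60, 70, 77, 95, 122, 127, 133]
  KluX GGCTTC/4: at [3, 13, 99] ⇒ [7, 17, 103]
  TgoIV GCGCG/2: at [39, 112, 135] ⇒ [41, 114, 137]

All cut coordinates (distinct, sorted): [7, 17, 32, 36, 41, 51, 60, 70, 77, 90, 95, 103, 114, 122, 127, 133, 137]

Fragments:
  [0,7): 7 bp
  [7,17): 10 bp
  [17,32): 15 bp
  [32,36): 4 bp
  [36,41): 5 bp
  [41,51): 10 bp
  [51,60): 9 bp
  [60,70): 10 bp
  [70,77): 7 bp
  [77,90): 13 bp
  [90,95): 5 bp
  [95,103): 8 bp
  [103,114): 11 bp
  [114,122): 8 bp
  [122,127): 5 bp
  [127,133): 6 bp
  [133,137): 4 bp
  [137,143): 6 bp

[4,4,5,5,5,6,6,7,7,8,8,9,10,10,10,11,13,15]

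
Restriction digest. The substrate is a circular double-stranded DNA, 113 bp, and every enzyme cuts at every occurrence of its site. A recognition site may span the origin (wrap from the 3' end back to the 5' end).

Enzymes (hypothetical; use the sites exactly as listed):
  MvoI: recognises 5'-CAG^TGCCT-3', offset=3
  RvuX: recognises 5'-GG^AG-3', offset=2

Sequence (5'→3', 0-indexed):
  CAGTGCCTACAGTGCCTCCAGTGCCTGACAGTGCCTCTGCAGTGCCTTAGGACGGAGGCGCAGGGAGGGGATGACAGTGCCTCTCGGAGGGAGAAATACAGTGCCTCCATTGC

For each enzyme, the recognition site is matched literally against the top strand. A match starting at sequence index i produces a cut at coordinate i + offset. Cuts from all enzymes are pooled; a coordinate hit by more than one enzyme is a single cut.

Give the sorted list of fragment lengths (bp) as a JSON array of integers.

[4,9,9,10,10,10,10,11,12,13,15]

Site scan:
  MvoI CAGTGCCT/3: at [0, 9, 18, 28, 39, 74, 98] ⇒ [3, 12, 21, 31, 42, 77, 101]
  RvuX GGAG/2: at [53, 63, 85, 89] ⇒ [55, 65, 87, 91]

Pooled cuts: [3, 12, 21, 31, 42, 55, 65, 77, 87, 91, 101]

Fragment lengths:
  3→12: 9 bp
  12→21: 9 bp
  21→31: 10 bp
  31→42: 11 bp
  42→55: 13 bp
  55→65: 10 bp
  65→77: 12 bp
  77→87: 10 bp
  87→91: 4 bp
  91→101: 10 bp
  101→3 (wrap): 113-101+3 = 15 bp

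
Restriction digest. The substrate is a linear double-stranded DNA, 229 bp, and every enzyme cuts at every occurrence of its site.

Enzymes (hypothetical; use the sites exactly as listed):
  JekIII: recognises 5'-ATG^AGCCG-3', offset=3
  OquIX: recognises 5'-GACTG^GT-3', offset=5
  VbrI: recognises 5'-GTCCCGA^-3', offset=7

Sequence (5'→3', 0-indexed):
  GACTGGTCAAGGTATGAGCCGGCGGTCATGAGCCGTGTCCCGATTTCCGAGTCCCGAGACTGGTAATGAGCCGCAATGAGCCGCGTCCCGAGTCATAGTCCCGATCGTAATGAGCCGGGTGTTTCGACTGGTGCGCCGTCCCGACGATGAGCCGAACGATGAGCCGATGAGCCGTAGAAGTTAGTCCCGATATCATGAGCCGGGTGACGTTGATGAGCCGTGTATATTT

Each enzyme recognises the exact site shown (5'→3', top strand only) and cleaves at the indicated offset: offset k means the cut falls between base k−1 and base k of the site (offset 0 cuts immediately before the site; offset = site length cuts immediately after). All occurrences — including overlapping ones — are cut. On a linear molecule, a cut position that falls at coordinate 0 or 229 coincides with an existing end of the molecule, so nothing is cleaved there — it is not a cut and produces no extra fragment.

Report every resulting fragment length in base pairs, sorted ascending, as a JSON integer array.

[5,5,5,6,7,8,8,10,11,12,13,13,13,14,14,14,14,18,18,21]

Scan for sites:
  JekIII ATGAGCCG/3: at [13, 27, 65, 75, 109, 146, 158, 166, 194, 212] ⇒ [16, 30, 68, 78, 112, 149, 161, 169, 197, 215]
  OquIX GACTGGT/5: at [0, 57, 125] ⇒ [5, 62, 130]
  VbrI GTCCCGA/7: at [36, 50, 84, 97, 137, 183] ⇒ [43, 57, 91, 104, 144, 190]

Pooled cuts: [5, 16, 30, 43, 57, 62, 68, 78, 91, 104, 112, 130, 144, 149, 161, 169, 190, 197, 215]

Fragments:
  [0,5): 5 bp
  [5,16): 11 bp
  [16,30): 14 bp
  [30,43): 13 bp
  [43,57): 14 bp
  [57,62): 5 bp
  [62,68): 6 bp
  [68,78): 10 bp
  [78,91): 13 bp
  [91,104): 13 bp
  [104,112): 8 bp
  [112,130): 18 bp
  [130,144): 14 bp
  [144,149): 5 bp
  [149,161): 12 bp
  [161,169): 8 bp
  [169,190): 21 bp
  [190,197): 7 bp
  [197,215): 18 bp
  [215,229): 14 bp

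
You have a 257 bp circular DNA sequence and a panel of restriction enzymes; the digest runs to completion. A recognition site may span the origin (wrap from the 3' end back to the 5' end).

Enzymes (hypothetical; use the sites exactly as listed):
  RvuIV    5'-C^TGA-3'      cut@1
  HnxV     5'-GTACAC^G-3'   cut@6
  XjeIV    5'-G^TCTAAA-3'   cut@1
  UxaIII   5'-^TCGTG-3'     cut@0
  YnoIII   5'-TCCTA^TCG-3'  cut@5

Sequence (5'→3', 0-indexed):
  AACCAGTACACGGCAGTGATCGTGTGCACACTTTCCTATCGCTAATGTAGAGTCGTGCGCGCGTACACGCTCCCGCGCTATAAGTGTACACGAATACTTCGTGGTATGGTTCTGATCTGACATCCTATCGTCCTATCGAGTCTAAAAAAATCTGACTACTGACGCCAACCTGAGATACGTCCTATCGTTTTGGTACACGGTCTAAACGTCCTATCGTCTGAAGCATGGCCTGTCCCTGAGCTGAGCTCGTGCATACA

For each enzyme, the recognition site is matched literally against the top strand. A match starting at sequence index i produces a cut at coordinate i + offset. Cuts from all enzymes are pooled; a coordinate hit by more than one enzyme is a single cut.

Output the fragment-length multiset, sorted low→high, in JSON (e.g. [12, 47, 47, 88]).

Site scan:
  RvuIV (CTGA, off=1): starts [111, 116, 151, 158, 169, 217, 235, 240] → cuts [112, 117, 152, 159, 170, 218, 236, 241]
  HnxV (GTACACG, off=6): starts [5, 62, 85, 192] → cuts [11, 68, 91, 198]
  XjeIV (GTCTAAA, off=1): starts [139, 199] → cuts [140, 200]
  UxaIII (TCGTG, off=0): starts [19, 52, 98, 246] → cuts [19, 52, 98, 246]
  YnoIII (TCCTATCG, off=5): starts [33, 122, 130, 179, 208] → cuts [38, 127, 135, 184, 213]

Pooled cuts: [11, 19, 38, 52, 68, 91, 98, 112, 117, 127, 135, 140, 152, 159, 170, 184, 198, 200, 213, 218, 236, 241, 246]

Fragment lengths:
  11→19: 8 bp
  19→38: 19 bp
  38→52: 14 bp
  52→68: 16 bp
  68→91: 23 bp
  91→98: 7 bp
  98→112: 14 bp
  112→117: 5 bp
  117→127: 10 bp
  127→135: 8 bp
  135→140: 5 bp
  140→152: 12 bp
  152→159: 7 bp
  159→170: 11 bp
  170→184: 14 bp
  184→198: 14 bp
  198→200: 2 bp
  200→213: 13 bp
  213→218: 5 bp
  218→236: 18 bp
  236→241: 5 bp
  241→246: 5 bp
  246→11 (wrap): 257-246+11 = 22 bp

[2,5,5,5,5,5,7,7,8,8,10,11,12,13,14,14,14,14,16,18,19,22,23]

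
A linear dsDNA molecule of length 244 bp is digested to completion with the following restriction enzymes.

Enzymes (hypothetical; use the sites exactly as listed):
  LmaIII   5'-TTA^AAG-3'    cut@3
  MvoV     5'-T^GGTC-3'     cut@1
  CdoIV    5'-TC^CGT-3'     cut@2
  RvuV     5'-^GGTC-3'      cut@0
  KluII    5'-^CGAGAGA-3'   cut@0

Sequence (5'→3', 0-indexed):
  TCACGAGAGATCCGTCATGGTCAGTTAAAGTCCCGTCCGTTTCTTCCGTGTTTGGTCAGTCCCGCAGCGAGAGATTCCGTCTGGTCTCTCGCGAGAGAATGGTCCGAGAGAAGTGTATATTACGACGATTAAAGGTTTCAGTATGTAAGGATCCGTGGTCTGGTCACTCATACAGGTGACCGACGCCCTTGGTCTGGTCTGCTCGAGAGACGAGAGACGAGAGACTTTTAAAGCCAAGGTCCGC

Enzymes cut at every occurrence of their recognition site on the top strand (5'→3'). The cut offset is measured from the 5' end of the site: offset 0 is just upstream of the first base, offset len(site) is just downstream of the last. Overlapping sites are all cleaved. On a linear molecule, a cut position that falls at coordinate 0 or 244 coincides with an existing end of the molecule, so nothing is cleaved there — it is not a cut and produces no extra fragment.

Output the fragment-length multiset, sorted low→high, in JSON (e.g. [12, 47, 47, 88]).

[3,3,4,5,5,5,6,7,7,7,7,7,8,9,9,9,9,9,10,10,13,14,22,27,29]

Per-enzyme occurrences:
  LmaIII TTAAAG/3: at [24, 128, 227] ⇒ [27, 131, 230]
  MvoV TGGTC/1: at [17, 52, 81, 99, 155, 160, 189, 194] ⇒ [18, 53, 82, 100, 156, 161, 190, 195]
  CdoIV TCCGT/2: at [10, 35, 44, 75, 151] ⇒ [12, 37, 46, 77, 153]
  RvuV GGTC/0: at [18, 53, 82, 100, 156, 161, 190, 195, 237] ⇒ [18, 53, 82, 100, 156, 161, 190, 195, 237]
  KluII CGAGAGA/0: at [3, 67, 91, 104, 203, 210, 217] ⇒ [3, 67, 91, 104, 203, 210, 217]

Pooled cuts: [3, 12, 18, 27, 37, 46, 53, 67, 77, 82, 91, 100, 104, 131, 153, 156, 161, 190, 195, 203, 210, 217, 230, 237]

Fragment lengths:
  [0,3): 3 bp
  [3,12): 9 bp
  [12,18): 6 bp
  [18,27): 9 bp
  [27,37): 10 bp
  [37,46): 9 bp
  [46,53): 7 bp
  [53,67): 14 bp
  [67,77): 10 bp
  [77,82): 5 bp
  [82,91): 9 bp
  [91,100): 9 bp
  [100,104): 4 bp
  [104,131): 27 bp
  [131,153): 22 bp
  [153,156): 3 bp
  [156,161): 5 bp
  [161,190): 29 bp
  [190,195): 5 bp
  [195,203): 8 bp
  [203,210): 7 bp
  [210,217): 7 bp
  [217,230): 13 bp
  [230,237): 7 bp
  [237,244): 7 bp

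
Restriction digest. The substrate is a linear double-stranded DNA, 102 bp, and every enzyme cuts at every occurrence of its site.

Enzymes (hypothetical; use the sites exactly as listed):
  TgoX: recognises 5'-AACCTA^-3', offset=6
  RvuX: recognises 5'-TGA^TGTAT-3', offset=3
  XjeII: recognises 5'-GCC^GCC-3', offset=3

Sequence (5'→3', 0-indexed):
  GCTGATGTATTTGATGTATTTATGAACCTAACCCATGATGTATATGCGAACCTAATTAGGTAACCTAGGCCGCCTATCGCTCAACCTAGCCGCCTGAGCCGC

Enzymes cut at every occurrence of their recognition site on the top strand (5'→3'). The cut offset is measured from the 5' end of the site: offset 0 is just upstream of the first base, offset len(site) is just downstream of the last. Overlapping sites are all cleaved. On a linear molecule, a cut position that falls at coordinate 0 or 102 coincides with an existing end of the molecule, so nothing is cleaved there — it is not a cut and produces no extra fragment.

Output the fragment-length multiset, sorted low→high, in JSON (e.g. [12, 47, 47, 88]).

[3,4,5,8,9,11,13,16,16,17]

Site scan:
  TgoX (AACCTA, off=6): starts [24, 48, 61, 82] → cuts [30, 54, 67, 88]
  RvuX (TGATGTAT, off=3): starts [2, 11, 35] → cuts [5, 14, 38]
  XjeII (GCCGCC, off=3): starts [68, 88] → cuts [71, 91]

Pooled cuts: [5, 14, 30, 38, 54, 67, 71, 88, 91]

Fragment lengths:
  [0,5): 5 bp
  [5,14): 9 bp
  [14,30): 16 bp
  [30,38): 8 bp
  [38,54): 16 bp
  [54,67): 13 bp
  [67,71): 4 bp
  [71,88): 17 bp
  [88,91): 3 bp
  [91,102): 11 bp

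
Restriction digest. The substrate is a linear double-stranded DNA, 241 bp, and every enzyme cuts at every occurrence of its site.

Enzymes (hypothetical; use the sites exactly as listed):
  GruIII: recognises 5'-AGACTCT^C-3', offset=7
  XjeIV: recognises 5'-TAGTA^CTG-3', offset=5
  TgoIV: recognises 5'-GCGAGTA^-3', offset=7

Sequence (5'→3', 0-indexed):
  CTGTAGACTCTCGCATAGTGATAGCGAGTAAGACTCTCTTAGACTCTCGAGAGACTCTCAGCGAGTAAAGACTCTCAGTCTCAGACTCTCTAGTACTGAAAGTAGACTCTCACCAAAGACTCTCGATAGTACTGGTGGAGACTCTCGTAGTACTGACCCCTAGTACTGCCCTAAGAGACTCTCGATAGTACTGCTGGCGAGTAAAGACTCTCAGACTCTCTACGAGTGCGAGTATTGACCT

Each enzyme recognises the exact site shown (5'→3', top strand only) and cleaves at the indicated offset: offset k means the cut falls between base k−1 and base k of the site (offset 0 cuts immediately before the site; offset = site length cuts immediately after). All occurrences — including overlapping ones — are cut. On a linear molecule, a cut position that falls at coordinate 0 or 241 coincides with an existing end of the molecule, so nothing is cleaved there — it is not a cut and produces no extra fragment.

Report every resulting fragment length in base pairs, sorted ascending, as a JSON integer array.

[6,7,7,7,8,8,8,8,8,9,10,11,11,13,13,13,14,14,15,15,17,19]

Per-enzyme occurrences:
  GruIII AGACTCTC/7: at [4, 30, 40, 51, 68, 82, 103, 116, 138, 175, 204, 212] ⇒ [11, 37, 47, 58, 75, 89, 110, 123, 145, 182, 211, 219]
  XjeIV TAGTACTG/5: at [90, 126, 147, 160, 185] ⇒ [95, 131, 152, 165, 190]
  TgoIV GCGAGTA/7: at [23, 60, 196, 227] ⇒ [30, 67, 203, 234]

All cut coordinates (distinct, sorted): [11, 30, 37, 47, 58, 67, 75, 89, 95, 110, 123, 131, 145, 152, 165, 182, 190, 203, 211, 219, 234]

Fragments:
  [0,11): 11 bp
  [11,30): 19 bp
  [30,37): 7 bp
  [37,47): 10 bp
  [47,58): 11 bp
  [58,67): 9 bp
  [67,75): 8 bp
  [75,89): 14 bp
  [89,95): 6 bp
  [95,110): 15 bp
  [110,123): 13 bp
  [123,131): 8 bp
  [131,145): 14 bp
  [145,152): 7 bp
  [152,165): 13 bp
  [165,182): 17 bp
  [182,190): 8 bp
  [190,203): 13 bp
  [203,211): 8 bp
  [211,219): 8 bp
  [219,234): 15 bp
  [234,241): 7 bp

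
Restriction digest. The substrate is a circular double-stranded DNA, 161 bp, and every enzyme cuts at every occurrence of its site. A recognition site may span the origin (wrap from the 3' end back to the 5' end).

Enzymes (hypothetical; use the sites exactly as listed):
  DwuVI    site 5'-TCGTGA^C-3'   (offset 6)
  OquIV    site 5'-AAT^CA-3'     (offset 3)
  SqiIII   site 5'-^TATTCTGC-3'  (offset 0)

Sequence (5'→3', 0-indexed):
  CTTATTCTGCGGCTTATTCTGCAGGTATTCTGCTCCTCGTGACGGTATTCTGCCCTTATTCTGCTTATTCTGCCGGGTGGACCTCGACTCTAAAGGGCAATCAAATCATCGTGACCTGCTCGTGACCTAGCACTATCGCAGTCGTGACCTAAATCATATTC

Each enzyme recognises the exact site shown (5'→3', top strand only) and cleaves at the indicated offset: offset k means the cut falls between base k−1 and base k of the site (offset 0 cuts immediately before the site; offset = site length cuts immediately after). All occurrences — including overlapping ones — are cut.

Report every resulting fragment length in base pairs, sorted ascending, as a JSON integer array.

[3,5,7,8,9,9,11,11,11,12,17,22,36]

Site scan:
  DwuVI (TCGTGAC, off=6): starts [36, 108, 119, 141] → cuts [42, 114, 125, 147]
  OquIV (AATCA, off=3): starts [98, 103, 151] → cuts [101, 106, 154]
  SqiIII (TATTCTGC, off=0): starts [2, 14, 25, 45, 56, 65] → cuts [2, 14, 25, 45, 56, 65]

Pooled cuts: [2, 14, 25, 42, 45, 56, 65, 101, 106, 114, 125, 147, 154]

Fragments:
  2→14: 12 bp
  14→25: 11 bp
  25→42: 17 bp
  42→45: 3 bp
  45→56: 11 bp
  56→65: 9 bp
  65→101: 36 bp
  101→106: 5 bp
  106→114: 8 bp
  114→125: 11 bp
  125→147: 22 bp
  147→154: 7 bp
  154→2 (wrap): 161-154+2 = 9 bp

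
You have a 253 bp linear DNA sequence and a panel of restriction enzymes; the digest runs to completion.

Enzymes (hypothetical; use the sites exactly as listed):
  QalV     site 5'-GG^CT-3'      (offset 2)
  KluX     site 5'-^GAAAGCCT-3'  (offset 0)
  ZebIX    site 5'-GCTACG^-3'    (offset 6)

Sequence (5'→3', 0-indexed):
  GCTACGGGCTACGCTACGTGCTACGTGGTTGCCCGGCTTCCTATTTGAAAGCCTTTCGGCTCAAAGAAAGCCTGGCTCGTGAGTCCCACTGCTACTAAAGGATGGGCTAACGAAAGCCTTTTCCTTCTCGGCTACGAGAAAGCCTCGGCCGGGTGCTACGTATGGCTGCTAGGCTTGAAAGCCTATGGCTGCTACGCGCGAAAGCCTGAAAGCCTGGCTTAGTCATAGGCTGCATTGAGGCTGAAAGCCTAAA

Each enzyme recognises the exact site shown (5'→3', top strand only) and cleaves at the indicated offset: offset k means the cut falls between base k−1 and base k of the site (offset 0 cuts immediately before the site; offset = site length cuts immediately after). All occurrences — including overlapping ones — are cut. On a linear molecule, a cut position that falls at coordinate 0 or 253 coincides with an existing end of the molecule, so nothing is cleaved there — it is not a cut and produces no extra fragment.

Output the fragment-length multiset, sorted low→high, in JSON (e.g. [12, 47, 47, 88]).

[1,2,2,3,3,5,5,5,5,5,6,6,7,8,8,8,10,10,10,11,11,11,12,12,13,20,23,31]

Per-enzyme occurrences:
  QalV (GGCT, off=2): starts [6, 34, 57, 73, 104, 129, 163, 171, 186, 215, 227, 238] → cuts [8, 36, 59, 75, 106, 131, 165, 173, 188, 217, 229, 240]
  KluX (GAAAGCCT, off=0): starts [46, 65, 111, 137, 176, 199, 207, 242] → cuts [46, 65, 111, 137, 176, 199, 207, 242]
  ZebIX (GCTACG, off=6): starts [0, 7, 12, 19, 130, 154, 190] → cuts [6, 13, 18, 25, 136, 160, 196]

All cut coordinates (distinct, sorted): [6, 8, 13, 18, 25, 36, 46, 59, 65, 75, 106, 111, 131, 136, 137, 160, 165, 173, 176, 188, 196, 199, 207, 217, 229, 240, 242]

Fragments:
  [0,6): 6 bp
  [6,8): 2 bp
  [8,13): 5 bp
  [13,18): 5 bp
  [18,25): 7 bp
  [25,36): 11 bp
  [36,46): 10 bp
  [46,59): 13 bp
  [59,65): 6 bp
  [65,75): 10 bp
  [75,106): 31 bp
  [106,111): 5 bp
  [111,131): 20 bp
  [131,136): 5 bp
  [136,137): 1 bp
  [137,160): 23 bp
  [160,165): 5 bp
  [165,173): 8 bp
  [173,176): 3 bp
  [176,188): 12 bp
  [188,196): 8 bp
  [196,199): 3 bp
  [199,207): 8 bp
  [207,217): 10 bp
  [217,229): 12 bp
  [229,240): 11 bp
  [240,242): 2 bp
  [242,253): 11 bp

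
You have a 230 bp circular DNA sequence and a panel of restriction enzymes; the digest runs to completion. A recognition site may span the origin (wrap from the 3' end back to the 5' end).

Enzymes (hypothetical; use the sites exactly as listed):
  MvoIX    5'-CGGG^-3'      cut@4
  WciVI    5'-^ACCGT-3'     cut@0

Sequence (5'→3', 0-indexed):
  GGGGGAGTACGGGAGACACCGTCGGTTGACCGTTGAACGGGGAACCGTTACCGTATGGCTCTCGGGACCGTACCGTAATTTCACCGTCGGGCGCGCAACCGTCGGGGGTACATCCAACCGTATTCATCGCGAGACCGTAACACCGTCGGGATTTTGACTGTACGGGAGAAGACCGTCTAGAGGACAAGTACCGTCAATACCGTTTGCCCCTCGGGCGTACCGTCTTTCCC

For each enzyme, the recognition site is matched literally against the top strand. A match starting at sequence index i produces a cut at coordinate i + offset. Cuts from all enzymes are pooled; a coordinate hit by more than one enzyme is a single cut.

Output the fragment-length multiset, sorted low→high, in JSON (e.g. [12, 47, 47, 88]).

Per-enzyme occurrences:
  MvoIX CGGG/4: at [9, 37, 62, 87, 102, 146, 162, 211, 229] ⇒ [3, 13, 41, 66, 91, 106, 150, 166, 215]
  WciVI ACCGT/0: at [17, 28, 43, 49, 66, 71, 82, 97, 116, 133, 141, 171, 189, 198, 218] ⇒ [17, 28, 43, 49, 66, 71, 82, 97, 116, 133, 141, 171, 189, 198, 218]

Pooled cuts: [3, 13, 17, 28, 41, 43, 49, 66, 71, 82, 91, 97, 106, 116, 133, 141, 150, 166, 171, 189, 198, 215, 218]

Fragments:
  3→13: 10 bp
  13→17: 4 bp
  17→28: 11 bp
  28→41: 13 bp
  41→43: 2 bp
  43→49: 6 bp
  49→66: 17 bp
  66→71: 5 bp
  71→82: 11 bp
  82→91: 9 bp
  91→97: 6 bp
  97→106: 9 bp
  106→116: 10 bp
  116→133: 17 bp
  133→141: 8 bp
  141→150: 9 bp
  150→166: 16 bp
  166→171: 5 bp
  171→189: 18 bp
  189→198: 9 bp
  198→215: 17 bp
  215→218: 3 bp
  218→3 (wrap): 230-218+3 = 15 bp

[2,3,4,5,5,6,6,8,9,9,9,9,10,10,11,11,13,15,16,17,17,17,18]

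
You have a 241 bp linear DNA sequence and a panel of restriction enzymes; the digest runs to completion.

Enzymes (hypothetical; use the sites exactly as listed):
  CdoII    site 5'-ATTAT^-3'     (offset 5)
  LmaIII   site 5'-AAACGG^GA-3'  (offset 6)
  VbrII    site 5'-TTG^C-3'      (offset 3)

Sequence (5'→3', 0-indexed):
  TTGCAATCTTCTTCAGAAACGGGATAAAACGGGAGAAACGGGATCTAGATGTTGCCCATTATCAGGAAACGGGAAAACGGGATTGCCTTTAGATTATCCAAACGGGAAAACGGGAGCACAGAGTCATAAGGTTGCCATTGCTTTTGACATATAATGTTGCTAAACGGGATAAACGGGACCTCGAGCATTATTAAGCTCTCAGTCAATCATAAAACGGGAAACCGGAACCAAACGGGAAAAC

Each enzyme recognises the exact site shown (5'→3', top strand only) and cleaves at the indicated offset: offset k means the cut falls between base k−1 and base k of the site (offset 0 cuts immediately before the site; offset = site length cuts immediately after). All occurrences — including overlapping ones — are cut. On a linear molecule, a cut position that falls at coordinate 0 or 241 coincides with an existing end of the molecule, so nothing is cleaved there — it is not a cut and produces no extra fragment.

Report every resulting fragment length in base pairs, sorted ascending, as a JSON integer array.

Per-enzyme occurrences:
  CdoII (ATTAT, off=5): starts [57, 92, 186] → cuts [62, 97, 191]
  LmaIII (AAACGGGA, off=6): starts [16, 26, 35, 66, 74, 99, 107, 161, 170, 211, 229] → cuts [22, 32, 41, 72, 80, 105, 113, 167, 176, 217, 235]
  VbrII (TTGC, off=3): starts [0, 51, 82, 131, 137, 156] → cuts [3, 54, 85, 134, 140, 159]

All cut coordinates (distinct, sorted): [3, 22, 32, 41, 54, 62, 72, 80, 85, 97, 105, 113, 134, 140, 159, 167, 176, 191, 217, 235]

Fragment lengths:
  [0,3): 3 bp
  [3,22): 19 bp
  [22,32): 10 bp
  [32,41): 9 bp
  [41,54): 13 bp
  [54,62): 8 bp
  [62,72): 10 bp
  [72,80): 8 bp
  [80,85): 5 bp
  [85,97): 12 bp
  [97,105): 8 bp
  [105,113): 8 bp
  [113,134): 21 bp
  [134,140): 6 bp
  [140,159): 19 bp
  [159,167): 8 bp
  [167,176): 9 bp
  [176,191): 15 bp
  [191,217): 26 bp
  [217,235): 18 bp
  [235,241): 6 bp

[3,5,6,6,8,8,8,8,8,9,9,10,10,12,13,15,18,19,19,21,26]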